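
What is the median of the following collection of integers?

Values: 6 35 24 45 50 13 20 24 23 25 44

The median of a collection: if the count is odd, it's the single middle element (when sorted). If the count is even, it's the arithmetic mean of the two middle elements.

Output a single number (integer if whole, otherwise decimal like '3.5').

Step 1: insert 6 -> lo=[6] (size 1, max 6) hi=[] (size 0) -> median=6
Step 2: insert 35 -> lo=[6] (size 1, max 6) hi=[35] (size 1, min 35) -> median=20.5
Step 3: insert 24 -> lo=[6, 24] (size 2, max 24) hi=[35] (size 1, min 35) -> median=24
Step 4: insert 45 -> lo=[6, 24] (size 2, max 24) hi=[35, 45] (size 2, min 35) -> median=29.5
Step 5: insert 50 -> lo=[6, 24, 35] (size 3, max 35) hi=[45, 50] (size 2, min 45) -> median=35
Step 6: insert 13 -> lo=[6, 13, 24] (size 3, max 24) hi=[35, 45, 50] (size 3, min 35) -> median=29.5
Step 7: insert 20 -> lo=[6, 13, 20, 24] (size 4, max 24) hi=[35, 45, 50] (size 3, min 35) -> median=24
Step 8: insert 24 -> lo=[6, 13, 20, 24] (size 4, max 24) hi=[24, 35, 45, 50] (size 4, min 24) -> median=24
Step 9: insert 23 -> lo=[6, 13, 20, 23, 24] (size 5, max 24) hi=[24, 35, 45, 50] (size 4, min 24) -> median=24
Step 10: insert 25 -> lo=[6, 13, 20, 23, 24] (size 5, max 24) hi=[24, 25, 35, 45, 50] (size 5, min 24) -> median=24
Step 11: insert 44 -> lo=[6, 13, 20, 23, 24, 24] (size 6, max 24) hi=[25, 35, 44, 45, 50] (size 5, min 25) -> median=24

Answer: 24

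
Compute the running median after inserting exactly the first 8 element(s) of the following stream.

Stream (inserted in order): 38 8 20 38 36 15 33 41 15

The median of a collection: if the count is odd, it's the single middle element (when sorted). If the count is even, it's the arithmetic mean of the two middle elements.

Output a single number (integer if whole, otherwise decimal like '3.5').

Answer: 34.5

Derivation:
Step 1: insert 38 -> lo=[38] (size 1, max 38) hi=[] (size 0) -> median=38
Step 2: insert 8 -> lo=[8] (size 1, max 8) hi=[38] (size 1, min 38) -> median=23
Step 3: insert 20 -> lo=[8, 20] (size 2, max 20) hi=[38] (size 1, min 38) -> median=20
Step 4: insert 38 -> lo=[8, 20] (size 2, max 20) hi=[38, 38] (size 2, min 38) -> median=29
Step 5: insert 36 -> lo=[8, 20, 36] (size 3, max 36) hi=[38, 38] (size 2, min 38) -> median=36
Step 6: insert 15 -> lo=[8, 15, 20] (size 3, max 20) hi=[36, 38, 38] (size 3, min 36) -> median=28
Step 7: insert 33 -> lo=[8, 15, 20, 33] (size 4, max 33) hi=[36, 38, 38] (size 3, min 36) -> median=33
Step 8: insert 41 -> lo=[8, 15, 20, 33] (size 4, max 33) hi=[36, 38, 38, 41] (size 4, min 36) -> median=34.5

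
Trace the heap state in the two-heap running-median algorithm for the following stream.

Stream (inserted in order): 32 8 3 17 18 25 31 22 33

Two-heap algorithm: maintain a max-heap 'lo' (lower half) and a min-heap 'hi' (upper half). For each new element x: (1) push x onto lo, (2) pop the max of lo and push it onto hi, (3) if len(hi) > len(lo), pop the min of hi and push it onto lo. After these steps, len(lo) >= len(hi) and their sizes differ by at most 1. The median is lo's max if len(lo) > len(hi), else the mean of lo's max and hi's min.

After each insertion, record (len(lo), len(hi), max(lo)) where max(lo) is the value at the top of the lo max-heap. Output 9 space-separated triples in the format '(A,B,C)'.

Answer: (1,0,32) (1,1,8) (2,1,8) (2,2,8) (3,2,17) (3,3,17) (4,3,18) (4,4,18) (5,4,22)

Derivation:
Step 1: insert 32 -> lo=[32] hi=[] -> (len(lo)=1, len(hi)=0, max(lo)=32)
Step 2: insert 8 -> lo=[8] hi=[32] -> (len(lo)=1, len(hi)=1, max(lo)=8)
Step 3: insert 3 -> lo=[3, 8] hi=[32] -> (len(lo)=2, len(hi)=1, max(lo)=8)
Step 4: insert 17 -> lo=[3, 8] hi=[17, 32] -> (len(lo)=2, len(hi)=2, max(lo)=8)
Step 5: insert 18 -> lo=[3, 8, 17] hi=[18, 32] -> (len(lo)=3, len(hi)=2, max(lo)=17)
Step 6: insert 25 -> lo=[3, 8, 17] hi=[18, 25, 32] -> (len(lo)=3, len(hi)=3, max(lo)=17)
Step 7: insert 31 -> lo=[3, 8, 17, 18] hi=[25, 31, 32] -> (len(lo)=4, len(hi)=3, max(lo)=18)
Step 8: insert 22 -> lo=[3, 8, 17, 18] hi=[22, 25, 31, 32] -> (len(lo)=4, len(hi)=4, max(lo)=18)
Step 9: insert 33 -> lo=[3, 8, 17, 18, 22] hi=[25, 31, 32, 33] -> (len(lo)=5, len(hi)=4, max(lo)=22)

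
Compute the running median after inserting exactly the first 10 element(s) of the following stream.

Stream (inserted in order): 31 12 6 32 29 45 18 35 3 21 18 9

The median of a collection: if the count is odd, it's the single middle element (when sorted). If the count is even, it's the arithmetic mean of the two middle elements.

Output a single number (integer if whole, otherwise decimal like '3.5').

Answer: 25

Derivation:
Step 1: insert 31 -> lo=[31] (size 1, max 31) hi=[] (size 0) -> median=31
Step 2: insert 12 -> lo=[12] (size 1, max 12) hi=[31] (size 1, min 31) -> median=21.5
Step 3: insert 6 -> lo=[6, 12] (size 2, max 12) hi=[31] (size 1, min 31) -> median=12
Step 4: insert 32 -> lo=[6, 12] (size 2, max 12) hi=[31, 32] (size 2, min 31) -> median=21.5
Step 5: insert 29 -> lo=[6, 12, 29] (size 3, max 29) hi=[31, 32] (size 2, min 31) -> median=29
Step 6: insert 45 -> lo=[6, 12, 29] (size 3, max 29) hi=[31, 32, 45] (size 3, min 31) -> median=30
Step 7: insert 18 -> lo=[6, 12, 18, 29] (size 4, max 29) hi=[31, 32, 45] (size 3, min 31) -> median=29
Step 8: insert 35 -> lo=[6, 12, 18, 29] (size 4, max 29) hi=[31, 32, 35, 45] (size 4, min 31) -> median=30
Step 9: insert 3 -> lo=[3, 6, 12, 18, 29] (size 5, max 29) hi=[31, 32, 35, 45] (size 4, min 31) -> median=29
Step 10: insert 21 -> lo=[3, 6, 12, 18, 21] (size 5, max 21) hi=[29, 31, 32, 35, 45] (size 5, min 29) -> median=25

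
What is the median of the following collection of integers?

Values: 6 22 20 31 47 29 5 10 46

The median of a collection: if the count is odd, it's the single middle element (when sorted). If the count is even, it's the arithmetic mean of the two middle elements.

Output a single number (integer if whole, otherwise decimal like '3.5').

Answer: 22

Derivation:
Step 1: insert 6 -> lo=[6] (size 1, max 6) hi=[] (size 0) -> median=6
Step 2: insert 22 -> lo=[6] (size 1, max 6) hi=[22] (size 1, min 22) -> median=14
Step 3: insert 20 -> lo=[6, 20] (size 2, max 20) hi=[22] (size 1, min 22) -> median=20
Step 4: insert 31 -> lo=[6, 20] (size 2, max 20) hi=[22, 31] (size 2, min 22) -> median=21
Step 5: insert 47 -> lo=[6, 20, 22] (size 3, max 22) hi=[31, 47] (size 2, min 31) -> median=22
Step 6: insert 29 -> lo=[6, 20, 22] (size 3, max 22) hi=[29, 31, 47] (size 3, min 29) -> median=25.5
Step 7: insert 5 -> lo=[5, 6, 20, 22] (size 4, max 22) hi=[29, 31, 47] (size 3, min 29) -> median=22
Step 8: insert 10 -> lo=[5, 6, 10, 20] (size 4, max 20) hi=[22, 29, 31, 47] (size 4, min 22) -> median=21
Step 9: insert 46 -> lo=[5, 6, 10, 20, 22] (size 5, max 22) hi=[29, 31, 46, 47] (size 4, min 29) -> median=22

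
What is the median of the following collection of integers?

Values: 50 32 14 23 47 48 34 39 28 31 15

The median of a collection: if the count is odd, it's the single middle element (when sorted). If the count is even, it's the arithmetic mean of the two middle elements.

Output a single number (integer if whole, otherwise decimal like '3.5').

Step 1: insert 50 -> lo=[50] (size 1, max 50) hi=[] (size 0) -> median=50
Step 2: insert 32 -> lo=[32] (size 1, max 32) hi=[50] (size 1, min 50) -> median=41
Step 3: insert 14 -> lo=[14, 32] (size 2, max 32) hi=[50] (size 1, min 50) -> median=32
Step 4: insert 23 -> lo=[14, 23] (size 2, max 23) hi=[32, 50] (size 2, min 32) -> median=27.5
Step 5: insert 47 -> lo=[14, 23, 32] (size 3, max 32) hi=[47, 50] (size 2, min 47) -> median=32
Step 6: insert 48 -> lo=[14, 23, 32] (size 3, max 32) hi=[47, 48, 50] (size 3, min 47) -> median=39.5
Step 7: insert 34 -> lo=[14, 23, 32, 34] (size 4, max 34) hi=[47, 48, 50] (size 3, min 47) -> median=34
Step 8: insert 39 -> lo=[14, 23, 32, 34] (size 4, max 34) hi=[39, 47, 48, 50] (size 4, min 39) -> median=36.5
Step 9: insert 28 -> lo=[14, 23, 28, 32, 34] (size 5, max 34) hi=[39, 47, 48, 50] (size 4, min 39) -> median=34
Step 10: insert 31 -> lo=[14, 23, 28, 31, 32] (size 5, max 32) hi=[34, 39, 47, 48, 50] (size 5, min 34) -> median=33
Step 11: insert 15 -> lo=[14, 15, 23, 28, 31, 32] (size 6, max 32) hi=[34, 39, 47, 48, 50] (size 5, min 34) -> median=32

Answer: 32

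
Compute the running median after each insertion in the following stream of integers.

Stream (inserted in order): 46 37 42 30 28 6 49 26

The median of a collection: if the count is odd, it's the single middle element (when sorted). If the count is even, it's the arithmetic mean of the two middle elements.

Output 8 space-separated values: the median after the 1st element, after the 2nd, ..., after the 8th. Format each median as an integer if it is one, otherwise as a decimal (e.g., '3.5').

Answer: 46 41.5 42 39.5 37 33.5 37 33.5

Derivation:
Step 1: insert 46 -> lo=[46] (size 1, max 46) hi=[] (size 0) -> median=46
Step 2: insert 37 -> lo=[37] (size 1, max 37) hi=[46] (size 1, min 46) -> median=41.5
Step 3: insert 42 -> lo=[37, 42] (size 2, max 42) hi=[46] (size 1, min 46) -> median=42
Step 4: insert 30 -> lo=[30, 37] (size 2, max 37) hi=[42, 46] (size 2, min 42) -> median=39.5
Step 5: insert 28 -> lo=[28, 30, 37] (size 3, max 37) hi=[42, 46] (size 2, min 42) -> median=37
Step 6: insert 6 -> lo=[6, 28, 30] (size 3, max 30) hi=[37, 42, 46] (size 3, min 37) -> median=33.5
Step 7: insert 49 -> lo=[6, 28, 30, 37] (size 4, max 37) hi=[42, 46, 49] (size 3, min 42) -> median=37
Step 8: insert 26 -> lo=[6, 26, 28, 30] (size 4, max 30) hi=[37, 42, 46, 49] (size 4, min 37) -> median=33.5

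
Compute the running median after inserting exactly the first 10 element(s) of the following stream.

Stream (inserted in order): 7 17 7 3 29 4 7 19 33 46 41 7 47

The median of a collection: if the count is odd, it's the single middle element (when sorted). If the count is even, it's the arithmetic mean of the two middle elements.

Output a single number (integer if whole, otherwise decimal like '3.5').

Answer: 12

Derivation:
Step 1: insert 7 -> lo=[7] (size 1, max 7) hi=[] (size 0) -> median=7
Step 2: insert 17 -> lo=[7] (size 1, max 7) hi=[17] (size 1, min 17) -> median=12
Step 3: insert 7 -> lo=[7, 7] (size 2, max 7) hi=[17] (size 1, min 17) -> median=7
Step 4: insert 3 -> lo=[3, 7] (size 2, max 7) hi=[7, 17] (size 2, min 7) -> median=7
Step 5: insert 29 -> lo=[3, 7, 7] (size 3, max 7) hi=[17, 29] (size 2, min 17) -> median=7
Step 6: insert 4 -> lo=[3, 4, 7] (size 3, max 7) hi=[7, 17, 29] (size 3, min 7) -> median=7
Step 7: insert 7 -> lo=[3, 4, 7, 7] (size 4, max 7) hi=[7, 17, 29] (size 3, min 7) -> median=7
Step 8: insert 19 -> lo=[3, 4, 7, 7] (size 4, max 7) hi=[7, 17, 19, 29] (size 4, min 7) -> median=7
Step 9: insert 33 -> lo=[3, 4, 7, 7, 7] (size 5, max 7) hi=[17, 19, 29, 33] (size 4, min 17) -> median=7
Step 10: insert 46 -> lo=[3, 4, 7, 7, 7] (size 5, max 7) hi=[17, 19, 29, 33, 46] (size 5, min 17) -> median=12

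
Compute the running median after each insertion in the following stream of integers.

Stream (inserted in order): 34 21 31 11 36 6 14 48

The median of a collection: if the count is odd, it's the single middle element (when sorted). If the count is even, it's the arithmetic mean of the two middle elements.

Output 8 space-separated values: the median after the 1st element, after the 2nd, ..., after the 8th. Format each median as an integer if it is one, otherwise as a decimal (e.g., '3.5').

Answer: 34 27.5 31 26 31 26 21 26

Derivation:
Step 1: insert 34 -> lo=[34] (size 1, max 34) hi=[] (size 0) -> median=34
Step 2: insert 21 -> lo=[21] (size 1, max 21) hi=[34] (size 1, min 34) -> median=27.5
Step 3: insert 31 -> lo=[21, 31] (size 2, max 31) hi=[34] (size 1, min 34) -> median=31
Step 4: insert 11 -> lo=[11, 21] (size 2, max 21) hi=[31, 34] (size 2, min 31) -> median=26
Step 5: insert 36 -> lo=[11, 21, 31] (size 3, max 31) hi=[34, 36] (size 2, min 34) -> median=31
Step 6: insert 6 -> lo=[6, 11, 21] (size 3, max 21) hi=[31, 34, 36] (size 3, min 31) -> median=26
Step 7: insert 14 -> lo=[6, 11, 14, 21] (size 4, max 21) hi=[31, 34, 36] (size 3, min 31) -> median=21
Step 8: insert 48 -> lo=[6, 11, 14, 21] (size 4, max 21) hi=[31, 34, 36, 48] (size 4, min 31) -> median=26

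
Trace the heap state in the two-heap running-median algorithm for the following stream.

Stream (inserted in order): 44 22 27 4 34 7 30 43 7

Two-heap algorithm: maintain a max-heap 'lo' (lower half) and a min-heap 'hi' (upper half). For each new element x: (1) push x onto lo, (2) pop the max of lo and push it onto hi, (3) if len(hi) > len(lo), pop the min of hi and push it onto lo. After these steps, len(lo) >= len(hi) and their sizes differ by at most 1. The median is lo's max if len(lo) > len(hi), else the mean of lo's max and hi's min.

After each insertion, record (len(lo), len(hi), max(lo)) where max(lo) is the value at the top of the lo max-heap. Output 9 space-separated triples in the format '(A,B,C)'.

Answer: (1,0,44) (1,1,22) (2,1,27) (2,2,22) (3,2,27) (3,3,22) (4,3,27) (4,4,27) (5,4,27)

Derivation:
Step 1: insert 44 -> lo=[44] hi=[] -> (len(lo)=1, len(hi)=0, max(lo)=44)
Step 2: insert 22 -> lo=[22] hi=[44] -> (len(lo)=1, len(hi)=1, max(lo)=22)
Step 3: insert 27 -> lo=[22, 27] hi=[44] -> (len(lo)=2, len(hi)=1, max(lo)=27)
Step 4: insert 4 -> lo=[4, 22] hi=[27, 44] -> (len(lo)=2, len(hi)=2, max(lo)=22)
Step 5: insert 34 -> lo=[4, 22, 27] hi=[34, 44] -> (len(lo)=3, len(hi)=2, max(lo)=27)
Step 6: insert 7 -> lo=[4, 7, 22] hi=[27, 34, 44] -> (len(lo)=3, len(hi)=3, max(lo)=22)
Step 7: insert 30 -> lo=[4, 7, 22, 27] hi=[30, 34, 44] -> (len(lo)=4, len(hi)=3, max(lo)=27)
Step 8: insert 43 -> lo=[4, 7, 22, 27] hi=[30, 34, 43, 44] -> (len(lo)=4, len(hi)=4, max(lo)=27)
Step 9: insert 7 -> lo=[4, 7, 7, 22, 27] hi=[30, 34, 43, 44] -> (len(lo)=5, len(hi)=4, max(lo)=27)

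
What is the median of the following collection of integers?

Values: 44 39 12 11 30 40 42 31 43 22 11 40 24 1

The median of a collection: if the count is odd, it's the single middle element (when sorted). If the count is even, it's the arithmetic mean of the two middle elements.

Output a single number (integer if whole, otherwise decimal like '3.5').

Answer: 30.5

Derivation:
Step 1: insert 44 -> lo=[44] (size 1, max 44) hi=[] (size 0) -> median=44
Step 2: insert 39 -> lo=[39] (size 1, max 39) hi=[44] (size 1, min 44) -> median=41.5
Step 3: insert 12 -> lo=[12, 39] (size 2, max 39) hi=[44] (size 1, min 44) -> median=39
Step 4: insert 11 -> lo=[11, 12] (size 2, max 12) hi=[39, 44] (size 2, min 39) -> median=25.5
Step 5: insert 30 -> lo=[11, 12, 30] (size 3, max 30) hi=[39, 44] (size 2, min 39) -> median=30
Step 6: insert 40 -> lo=[11, 12, 30] (size 3, max 30) hi=[39, 40, 44] (size 3, min 39) -> median=34.5
Step 7: insert 42 -> lo=[11, 12, 30, 39] (size 4, max 39) hi=[40, 42, 44] (size 3, min 40) -> median=39
Step 8: insert 31 -> lo=[11, 12, 30, 31] (size 4, max 31) hi=[39, 40, 42, 44] (size 4, min 39) -> median=35
Step 9: insert 43 -> lo=[11, 12, 30, 31, 39] (size 5, max 39) hi=[40, 42, 43, 44] (size 4, min 40) -> median=39
Step 10: insert 22 -> lo=[11, 12, 22, 30, 31] (size 5, max 31) hi=[39, 40, 42, 43, 44] (size 5, min 39) -> median=35
Step 11: insert 11 -> lo=[11, 11, 12, 22, 30, 31] (size 6, max 31) hi=[39, 40, 42, 43, 44] (size 5, min 39) -> median=31
Step 12: insert 40 -> lo=[11, 11, 12, 22, 30, 31] (size 6, max 31) hi=[39, 40, 40, 42, 43, 44] (size 6, min 39) -> median=35
Step 13: insert 24 -> lo=[11, 11, 12, 22, 24, 30, 31] (size 7, max 31) hi=[39, 40, 40, 42, 43, 44] (size 6, min 39) -> median=31
Step 14: insert 1 -> lo=[1, 11, 11, 12, 22, 24, 30] (size 7, max 30) hi=[31, 39, 40, 40, 42, 43, 44] (size 7, min 31) -> median=30.5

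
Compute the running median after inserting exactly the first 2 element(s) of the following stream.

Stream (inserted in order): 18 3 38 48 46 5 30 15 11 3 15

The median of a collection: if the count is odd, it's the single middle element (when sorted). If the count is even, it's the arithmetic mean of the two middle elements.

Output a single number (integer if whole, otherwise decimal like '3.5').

Step 1: insert 18 -> lo=[18] (size 1, max 18) hi=[] (size 0) -> median=18
Step 2: insert 3 -> lo=[3] (size 1, max 3) hi=[18] (size 1, min 18) -> median=10.5

Answer: 10.5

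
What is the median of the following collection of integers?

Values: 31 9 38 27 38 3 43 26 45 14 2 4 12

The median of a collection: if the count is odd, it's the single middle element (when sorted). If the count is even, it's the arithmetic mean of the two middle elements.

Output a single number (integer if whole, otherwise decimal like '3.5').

Answer: 26

Derivation:
Step 1: insert 31 -> lo=[31] (size 1, max 31) hi=[] (size 0) -> median=31
Step 2: insert 9 -> lo=[9] (size 1, max 9) hi=[31] (size 1, min 31) -> median=20
Step 3: insert 38 -> lo=[9, 31] (size 2, max 31) hi=[38] (size 1, min 38) -> median=31
Step 4: insert 27 -> lo=[9, 27] (size 2, max 27) hi=[31, 38] (size 2, min 31) -> median=29
Step 5: insert 38 -> lo=[9, 27, 31] (size 3, max 31) hi=[38, 38] (size 2, min 38) -> median=31
Step 6: insert 3 -> lo=[3, 9, 27] (size 3, max 27) hi=[31, 38, 38] (size 3, min 31) -> median=29
Step 7: insert 43 -> lo=[3, 9, 27, 31] (size 4, max 31) hi=[38, 38, 43] (size 3, min 38) -> median=31
Step 8: insert 26 -> lo=[3, 9, 26, 27] (size 4, max 27) hi=[31, 38, 38, 43] (size 4, min 31) -> median=29
Step 9: insert 45 -> lo=[3, 9, 26, 27, 31] (size 5, max 31) hi=[38, 38, 43, 45] (size 4, min 38) -> median=31
Step 10: insert 14 -> lo=[3, 9, 14, 26, 27] (size 5, max 27) hi=[31, 38, 38, 43, 45] (size 5, min 31) -> median=29
Step 11: insert 2 -> lo=[2, 3, 9, 14, 26, 27] (size 6, max 27) hi=[31, 38, 38, 43, 45] (size 5, min 31) -> median=27
Step 12: insert 4 -> lo=[2, 3, 4, 9, 14, 26] (size 6, max 26) hi=[27, 31, 38, 38, 43, 45] (size 6, min 27) -> median=26.5
Step 13: insert 12 -> lo=[2, 3, 4, 9, 12, 14, 26] (size 7, max 26) hi=[27, 31, 38, 38, 43, 45] (size 6, min 27) -> median=26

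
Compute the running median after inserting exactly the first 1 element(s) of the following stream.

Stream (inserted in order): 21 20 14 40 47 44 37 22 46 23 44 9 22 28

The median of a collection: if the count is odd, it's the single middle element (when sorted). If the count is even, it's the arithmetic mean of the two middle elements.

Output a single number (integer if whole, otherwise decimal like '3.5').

Answer: 21

Derivation:
Step 1: insert 21 -> lo=[21] (size 1, max 21) hi=[] (size 0) -> median=21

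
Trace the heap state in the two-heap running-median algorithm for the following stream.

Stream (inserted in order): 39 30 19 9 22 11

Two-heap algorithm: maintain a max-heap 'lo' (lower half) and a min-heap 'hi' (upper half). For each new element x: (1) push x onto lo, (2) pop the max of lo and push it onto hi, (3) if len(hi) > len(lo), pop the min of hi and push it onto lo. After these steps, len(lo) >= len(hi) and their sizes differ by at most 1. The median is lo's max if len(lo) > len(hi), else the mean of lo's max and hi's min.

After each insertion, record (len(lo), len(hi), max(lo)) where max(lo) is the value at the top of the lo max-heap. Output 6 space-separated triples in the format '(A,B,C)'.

Answer: (1,0,39) (1,1,30) (2,1,30) (2,2,19) (3,2,22) (3,3,19)

Derivation:
Step 1: insert 39 -> lo=[39] hi=[] -> (len(lo)=1, len(hi)=0, max(lo)=39)
Step 2: insert 30 -> lo=[30] hi=[39] -> (len(lo)=1, len(hi)=1, max(lo)=30)
Step 3: insert 19 -> lo=[19, 30] hi=[39] -> (len(lo)=2, len(hi)=1, max(lo)=30)
Step 4: insert 9 -> lo=[9, 19] hi=[30, 39] -> (len(lo)=2, len(hi)=2, max(lo)=19)
Step 5: insert 22 -> lo=[9, 19, 22] hi=[30, 39] -> (len(lo)=3, len(hi)=2, max(lo)=22)
Step 6: insert 11 -> lo=[9, 11, 19] hi=[22, 30, 39] -> (len(lo)=3, len(hi)=3, max(lo)=19)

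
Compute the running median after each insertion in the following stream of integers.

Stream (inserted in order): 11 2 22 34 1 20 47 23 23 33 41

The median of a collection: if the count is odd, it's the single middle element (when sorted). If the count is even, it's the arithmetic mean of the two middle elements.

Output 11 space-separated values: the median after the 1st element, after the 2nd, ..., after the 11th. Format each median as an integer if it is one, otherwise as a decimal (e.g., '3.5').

Answer: 11 6.5 11 16.5 11 15.5 20 21 22 22.5 23

Derivation:
Step 1: insert 11 -> lo=[11] (size 1, max 11) hi=[] (size 0) -> median=11
Step 2: insert 2 -> lo=[2] (size 1, max 2) hi=[11] (size 1, min 11) -> median=6.5
Step 3: insert 22 -> lo=[2, 11] (size 2, max 11) hi=[22] (size 1, min 22) -> median=11
Step 4: insert 34 -> lo=[2, 11] (size 2, max 11) hi=[22, 34] (size 2, min 22) -> median=16.5
Step 5: insert 1 -> lo=[1, 2, 11] (size 3, max 11) hi=[22, 34] (size 2, min 22) -> median=11
Step 6: insert 20 -> lo=[1, 2, 11] (size 3, max 11) hi=[20, 22, 34] (size 3, min 20) -> median=15.5
Step 7: insert 47 -> lo=[1, 2, 11, 20] (size 4, max 20) hi=[22, 34, 47] (size 3, min 22) -> median=20
Step 8: insert 23 -> lo=[1, 2, 11, 20] (size 4, max 20) hi=[22, 23, 34, 47] (size 4, min 22) -> median=21
Step 9: insert 23 -> lo=[1, 2, 11, 20, 22] (size 5, max 22) hi=[23, 23, 34, 47] (size 4, min 23) -> median=22
Step 10: insert 33 -> lo=[1, 2, 11, 20, 22] (size 5, max 22) hi=[23, 23, 33, 34, 47] (size 5, min 23) -> median=22.5
Step 11: insert 41 -> lo=[1, 2, 11, 20, 22, 23] (size 6, max 23) hi=[23, 33, 34, 41, 47] (size 5, min 23) -> median=23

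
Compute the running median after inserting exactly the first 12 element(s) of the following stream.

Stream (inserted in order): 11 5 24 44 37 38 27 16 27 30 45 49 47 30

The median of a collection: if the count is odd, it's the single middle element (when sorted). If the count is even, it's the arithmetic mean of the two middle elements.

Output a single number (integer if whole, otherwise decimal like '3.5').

Answer: 28.5

Derivation:
Step 1: insert 11 -> lo=[11] (size 1, max 11) hi=[] (size 0) -> median=11
Step 2: insert 5 -> lo=[5] (size 1, max 5) hi=[11] (size 1, min 11) -> median=8
Step 3: insert 24 -> lo=[5, 11] (size 2, max 11) hi=[24] (size 1, min 24) -> median=11
Step 4: insert 44 -> lo=[5, 11] (size 2, max 11) hi=[24, 44] (size 2, min 24) -> median=17.5
Step 5: insert 37 -> lo=[5, 11, 24] (size 3, max 24) hi=[37, 44] (size 2, min 37) -> median=24
Step 6: insert 38 -> lo=[5, 11, 24] (size 3, max 24) hi=[37, 38, 44] (size 3, min 37) -> median=30.5
Step 7: insert 27 -> lo=[5, 11, 24, 27] (size 4, max 27) hi=[37, 38, 44] (size 3, min 37) -> median=27
Step 8: insert 16 -> lo=[5, 11, 16, 24] (size 4, max 24) hi=[27, 37, 38, 44] (size 4, min 27) -> median=25.5
Step 9: insert 27 -> lo=[5, 11, 16, 24, 27] (size 5, max 27) hi=[27, 37, 38, 44] (size 4, min 27) -> median=27
Step 10: insert 30 -> lo=[5, 11, 16, 24, 27] (size 5, max 27) hi=[27, 30, 37, 38, 44] (size 5, min 27) -> median=27
Step 11: insert 45 -> lo=[5, 11, 16, 24, 27, 27] (size 6, max 27) hi=[30, 37, 38, 44, 45] (size 5, min 30) -> median=27
Step 12: insert 49 -> lo=[5, 11, 16, 24, 27, 27] (size 6, max 27) hi=[30, 37, 38, 44, 45, 49] (size 6, min 30) -> median=28.5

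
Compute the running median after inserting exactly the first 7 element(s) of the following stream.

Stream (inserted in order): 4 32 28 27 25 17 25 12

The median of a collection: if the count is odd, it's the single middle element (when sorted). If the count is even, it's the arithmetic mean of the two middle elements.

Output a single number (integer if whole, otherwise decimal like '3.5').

Step 1: insert 4 -> lo=[4] (size 1, max 4) hi=[] (size 0) -> median=4
Step 2: insert 32 -> lo=[4] (size 1, max 4) hi=[32] (size 1, min 32) -> median=18
Step 3: insert 28 -> lo=[4, 28] (size 2, max 28) hi=[32] (size 1, min 32) -> median=28
Step 4: insert 27 -> lo=[4, 27] (size 2, max 27) hi=[28, 32] (size 2, min 28) -> median=27.5
Step 5: insert 25 -> lo=[4, 25, 27] (size 3, max 27) hi=[28, 32] (size 2, min 28) -> median=27
Step 6: insert 17 -> lo=[4, 17, 25] (size 3, max 25) hi=[27, 28, 32] (size 3, min 27) -> median=26
Step 7: insert 25 -> lo=[4, 17, 25, 25] (size 4, max 25) hi=[27, 28, 32] (size 3, min 27) -> median=25

Answer: 25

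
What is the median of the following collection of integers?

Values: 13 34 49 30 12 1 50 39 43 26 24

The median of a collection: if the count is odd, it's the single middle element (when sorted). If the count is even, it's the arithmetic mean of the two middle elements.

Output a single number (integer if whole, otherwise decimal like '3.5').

Answer: 30

Derivation:
Step 1: insert 13 -> lo=[13] (size 1, max 13) hi=[] (size 0) -> median=13
Step 2: insert 34 -> lo=[13] (size 1, max 13) hi=[34] (size 1, min 34) -> median=23.5
Step 3: insert 49 -> lo=[13, 34] (size 2, max 34) hi=[49] (size 1, min 49) -> median=34
Step 4: insert 30 -> lo=[13, 30] (size 2, max 30) hi=[34, 49] (size 2, min 34) -> median=32
Step 5: insert 12 -> lo=[12, 13, 30] (size 3, max 30) hi=[34, 49] (size 2, min 34) -> median=30
Step 6: insert 1 -> lo=[1, 12, 13] (size 3, max 13) hi=[30, 34, 49] (size 3, min 30) -> median=21.5
Step 7: insert 50 -> lo=[1, 12, 13, 30] (size 4, max 30) hi=[34, 49, 50] (size 3, min 34) -> median=30
Step 8: insert 39 -> lo=[1, 12, 13, 30] (size 4, max 30) hi=[34, 39, 49, 50] (size 4, min 34) -> median=32
Step 9: insert 43 -> lo=[1, 12, 13, 30, 34] (size 5, max 34) hi=[39, 43, 49, 50] (size 4, min 39) -> median=34
Step 10: insert 26 -> lo=[1, 12, 13, 26, 30] (size 5, max 30) hi=[34, 39, 43, 49, 50] (size 5, min 34) -> median=32
Step 11: insert 24 -> lo=[1, 12, 13, 24, 26, 30] (size 6, max 30) hi=[34, 39, 43, 49, 50] (size 5, min 34) -> median=30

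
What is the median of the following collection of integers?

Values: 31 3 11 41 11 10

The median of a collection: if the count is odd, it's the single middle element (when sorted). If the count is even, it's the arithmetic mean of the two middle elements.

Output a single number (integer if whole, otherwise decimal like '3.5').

Answer: 11

Derivation:
Step 1: insert 31 -> lo=[31] (size 1, max 31) hi=[] (size 0) -> median=31
Step 2: insert 3 -> lo=[3] (size 1, max 3) hi=[31] (size 1, min 31) -> median=17
Step 3: insert 11 -> lo=[3, 11] (size 2, max 11) hi=[31] (size 1, min 31) -> median=11
Step 4: insert 41 -> lo=[3, 11] (size 2, max 11) hi=[31, 41] (size 2, min 31) -> median=21
Step 5: insert 11 -> lo=[3, 11, 11] (size 3, max 11) hi=[31, 41] (size 2, min 31) -> median=11
Step 6: insert 10 -> lo=[3, 10, 11] (size 3, max 11) hi=[11, 31, 41] (size 3, min 11) -> median=11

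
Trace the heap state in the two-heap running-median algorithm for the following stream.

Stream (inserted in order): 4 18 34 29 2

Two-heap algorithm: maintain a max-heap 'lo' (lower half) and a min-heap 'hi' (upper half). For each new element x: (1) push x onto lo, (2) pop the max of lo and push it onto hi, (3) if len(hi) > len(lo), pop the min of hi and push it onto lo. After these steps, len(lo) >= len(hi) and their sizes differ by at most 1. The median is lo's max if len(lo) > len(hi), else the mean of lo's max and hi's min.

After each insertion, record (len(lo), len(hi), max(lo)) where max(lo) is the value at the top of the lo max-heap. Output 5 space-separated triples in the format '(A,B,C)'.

Answer: (1,0,4) (1,1,4) (2,1,18) (2,2,18) (3,2,18)

Derivation:
Step 1: insert 4 -> lo=[4] hi=[] -> (len(lo)=1, len(hi)=0, max(lo)=4)
Step 2: insert 18 -> lo=[4] hi=[18] -> (len(lo)=1, len(hi)=1, max(lo)=4)
Step 3: insert 34 -> lo=[4, 18] hi=[34] -> (len(lo)=2, len(hi)=1, max(lo)=18)
Step 4: insert 29 -> lo=[4, 18] hi=[29, 34] -> (len(lo)=2, len(hi)=2, max(lo)=18)
Step 5: insert 2 -> lo=[2, 4, 18] hi=[29, 34] -> (len(lo)=3, len(hi)=2, max(lo)=18)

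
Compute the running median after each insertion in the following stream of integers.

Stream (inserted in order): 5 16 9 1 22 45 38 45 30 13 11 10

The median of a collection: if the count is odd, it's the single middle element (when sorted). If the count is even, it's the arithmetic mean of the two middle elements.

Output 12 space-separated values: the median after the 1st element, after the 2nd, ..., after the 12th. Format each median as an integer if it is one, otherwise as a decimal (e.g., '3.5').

Answer: 5 10.5 9 7 9 12.5 16 19 22 19 16 14.5

Derivation:
Step 1: insert 5 -> lo=[5] (size 1, max 5) hi=[] (size 0) -> median=5
Step 2: insert 16 -> lo=[5] (size 1, max 5) hi=[16] (size 1, min 16) -> median=10.5
Step 3: insert 9 -> lo=[5, 9] (size 2, max 9) hi=[16] (size 1, min 16) -> median=9
Step 4: insert 1 -> lo=[1, 5] (size 2, max 5) hi=[9, 16] (size 2, min 9) -> median=7
Step 5: insert 22 -> lo=[1, 5, 9] (size 3, max 9) hi=[16, 22] (size 2, min 16) -> median=9
Step 6: insert 45 -> lo=[1, 5, 9] (size 3, max 9) hi=[16, 22, 45] (size 3, min 16) -> median=12.5
Step 7: insert 38 -> lo=[1, 5, 9, 16] (size 4, max 16) hi=[22, 38, 45] (size 3, min 22) -> median=16
Step 8: insert 45 -> lo=[1, 5, 9, 16] (size 4, max 16) hi=[22, 38, 45, 45] (size 4, min 22) -> median=19
Step 9: insert 30 -> lo=[1, 5, 9, 16, 22] (size 5, max 22) hi=[30, 38, 45, 45] (size 4, min 30) -> median=22
Step 10: insert 13 -> lo=[1, 5, 9, 13, 16] (size 5, max 16) hi=[22, 30, 38, 45, 45] (size 5, min 22) -> median=19
Step 11: insert 11 -> lo=[1, 5, 9, 11, 13, 16] (size 6, max 16) hi=[22, 30, 38, 45, 45] (size 5, min 22) -> median=16
Step 12: insert 10 -> lo=[1, 5, 9, 10, 11, 13] (size 6, max 13) hi=[16, 22, 30, 38, 45, 45] (size 6, min 16) -> median=14.5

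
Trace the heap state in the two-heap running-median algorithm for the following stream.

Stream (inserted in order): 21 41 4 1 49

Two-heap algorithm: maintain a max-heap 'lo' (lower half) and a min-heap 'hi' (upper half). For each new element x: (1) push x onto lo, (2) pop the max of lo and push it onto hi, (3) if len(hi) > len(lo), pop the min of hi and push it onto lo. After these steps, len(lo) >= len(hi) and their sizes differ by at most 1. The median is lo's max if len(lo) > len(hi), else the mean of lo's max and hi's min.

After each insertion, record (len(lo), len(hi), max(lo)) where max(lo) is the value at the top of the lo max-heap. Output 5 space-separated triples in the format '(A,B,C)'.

Step 1: insert 21 -> lo=[21] hi=[] -> (len(lo)=1, len(hi)=0, max(lo)=21)
Step 2: insert 41 -> lo=[21] hi=[41] -> (len(lo)=1, len(hi)=1, max(lo)=21)
Step 3: insert 4 -> lo=[4, 21] hi=[41] -> (len(lo)=2, len(hi)=1, max(lo)=21)
Step 4: insert 1 -> lo=[1, 4] hi=[21, 41] -> (len(lo)=2, len(hi)=2, max(lo)=4)
Step 5: insert 49 -> lo=[1, 4, 21] hi=[41, 49] -> (len(lo)=3, len(hi)=2, max(lo)=21)

Answer: (1,0,21) (1,1,21) (2,1,21) (2,2,4) (3,2,21)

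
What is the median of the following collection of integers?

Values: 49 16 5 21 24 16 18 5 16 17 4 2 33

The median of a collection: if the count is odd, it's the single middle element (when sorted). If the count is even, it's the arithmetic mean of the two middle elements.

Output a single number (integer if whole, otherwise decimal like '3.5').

Answer: 16

Derivation:
Step 1: insert 49 -> lo=[49] (size 1, max 49) hi=[] (size 0) -> median=49
Step 2: insert 16 -> lo=[16] (size 1, max 16) hi=[49] (size 1, min 49) -> median=32.5
Step 3: insert 5 -> lo=[5, 16] (size 2, max 16) hi=[49] (size 1, min 49) -> median=16
Step 4: insert 21 -> lo=[5, 16] (size 2, max 16) hi=[21, 49] (size 2, min 21) -> median=18.5
Step 5: insert 24 -> lo=[5, 16, 21] (size 3, max 21) hi=[24, 49] (size 2, min 24) -> median=21
Step 6: insert 16 -> lo=[5, 16, 16] (size 3, max 16) hi=[21, 24, 49] (size 3, min 21) -> median=18.5
Step 7: insert 18 -> lo=[5, 16, 16, 18] (size 4, max 18) hi=[21, 24, 49] (size 3, min 21) -> median=18
Step 8: insert 5 -> lo=[5, 5, 16, 16] (size 4, max 16) hi=[18, 21, 24, 49] (size 4, min 18) -> median=17
Step 9: insert 16 -> lo=[5, 5, 16, 16, 16] (size 5, max 16) hi=[18, 21, 24, 49] (size 4, min 18) -> median=16
Step 10: insert 17 -> lo=[5, 5, 16, 16, 16] (size 5, max 16) hi=[17, 18, 21, 24, 49] (size 5, min 17) -> median=16.5
Step 11: insert 4 -> lo=[4, 5, 5, 16, 16, 16] (size 6, max 16) hi=[17, 18, 21, 24, 49] (size 5, min 17) -> median=16
Step 12: insert 2 -> lo=[2, 4, 5, 5, 16, 16] (size 6, max 16) hi=[16, 17, 18, 21, 24, 49] (size 6, min 16) -> median=16
Step 13: insert 33 -> lo=[2, 4, 5, 5, 16, 16, 16] (size 7, max 16) hi=[17, 18, 21, 24, 33, 49] (size 6, min 17) -> median=16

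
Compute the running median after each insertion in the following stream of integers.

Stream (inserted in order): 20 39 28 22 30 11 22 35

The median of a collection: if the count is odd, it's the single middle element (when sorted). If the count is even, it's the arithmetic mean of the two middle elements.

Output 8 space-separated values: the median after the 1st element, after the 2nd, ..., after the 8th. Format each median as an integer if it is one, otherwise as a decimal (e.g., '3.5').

Answer: 20 29.5 28 25 28 25 22 25

Derivation:
Step 1: insert 20 -> lo=[20] (size 1, max 20) hi=[] (size 0) -> median=20
Step 2: insert 39 -> lo=[20] (size 1, max 20) hi=[39] (size 1, min 39) -> median=29.5
Step 3: insert 28 -> lo=[20, 28] (size 2, max 28) hi=[39] (size 1, min 39) -> median=28
Step 4: insert 22 -> lo=[20, 22] (size 2, max 22) hi=[28, 39] (size 2, min 28) -> median=25
Step 5: insert 30 -> lo=[20, 22, 28] (size 3, max 28) hi=[30, 39] (size 2, min 30) -> median=28
Step 6: insert 11 -> lo=[11, 20, 22] (size 3, max 22) hi=[28, 30, 39] (size 3, min 28) -> median=25
Step 7: insert 22 -> lo=[11, 20, 22, 22] (size 4, max 22) hi=[28, 30, 39] (size 3, min 28) -> median=22
Step 8: insert 35 -> lo=[11, 20, 22, 22] (size 4, max 22) hi=[28, 30, 35, 39] (size 4, min 28) -> median=25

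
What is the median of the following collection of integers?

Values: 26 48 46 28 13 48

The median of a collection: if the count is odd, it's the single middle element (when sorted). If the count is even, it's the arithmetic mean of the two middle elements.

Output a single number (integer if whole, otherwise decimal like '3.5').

Answer: 37

Derivation:
Step 1: insert 26 -> lo=[26] (size 1, max 26) hi=[] (size 0) -> median=26
Step 2: insert 48 -> lo=[26] (size 1, max 26) hi=[48] (size 1, min 48) -> median=37
Step 3: insert 46 -> lo=[26, 46] (size 2, max 46) hi=[48] (size 1, min 48) -> median=46
Step 4: insert 28 -> lo=[26, 28] (size 2, max 28) hi=[46, 48] (size 2, min 46) -> median=37
Step 5: insert 13 -> lo=[13, 26, 28] (size 3, max 28) hi=[46, 48] (size 2, min 46) -> median=28
Step 6: insert 48 -> lo=[13, 26, 28] (size 3, max 28) hi=[46, 48, 48] (size 3, min 46) -> median=37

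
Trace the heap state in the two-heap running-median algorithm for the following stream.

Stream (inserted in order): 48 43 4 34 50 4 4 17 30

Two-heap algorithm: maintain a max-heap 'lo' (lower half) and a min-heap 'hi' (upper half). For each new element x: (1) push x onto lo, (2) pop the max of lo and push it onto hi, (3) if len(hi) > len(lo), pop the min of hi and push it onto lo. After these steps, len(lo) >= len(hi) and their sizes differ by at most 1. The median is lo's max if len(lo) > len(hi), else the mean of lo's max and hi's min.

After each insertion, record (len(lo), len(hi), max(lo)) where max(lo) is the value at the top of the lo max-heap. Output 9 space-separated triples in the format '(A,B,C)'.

Answer: (1,0,48) (1,1,43) (2,1,43) (2,2,34) (3,2,43) (3,3,34) (4,3,34) (4,4,17) (5,4,30)

Derivation:
Step 1: insert 48 -> lo=[48] hi=[] -> (len(lo)=1, len(hi)=0, max(lo)=48)
Step 2: insert 43 -> lo=[43] hi=[48] -> (len(lo)=1, len(hi)=1, max(lo)=43)
Step 3: insert 4 -> lo=[4, 43] hi=[48] -> (len(lo)=2, len(hi)=1, max(lo)=43)
Step 4: insert 34 -> lo=[4, 34] hi=[43, 48] -> (len(lo)=2, len(hi)=2, max(lo)=34)
Step 5: insert 50 -> lo=[4, 34, 43] hi=[48, 50] -> (len(lo)=3, len(hi)=2, max(lo)=43)
Step 6: insert 4 -> lo=[4, 4, 34] hi=[43, 48, 50] -> (len(lo)=3, len(hi)=3, max(lo)=34)
Step 7: insert 4 -> lo=[4, 4, 4, 34] hi=[43, 48, 50] -> (len(lo)=4, len(hi)=3, max(lo)=34)
Step 8: insert 17 -> lo=[4, 4, 4, 17] hi=[34, 43, 48, 50] -> (len(lo)=4, len(hi)=4, max(lo)=17)
Step 9: insert 30 -> lo=[4, 4, 4, 17, 30] hi=[34, 43, 48, 50] -> (len(lo)=5, len(hi)=4, max(lo)=30)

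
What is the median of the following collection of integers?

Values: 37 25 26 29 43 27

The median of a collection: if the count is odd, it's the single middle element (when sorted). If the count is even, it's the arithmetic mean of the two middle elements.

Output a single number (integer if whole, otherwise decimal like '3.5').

Step 1: insert 37 -> lo=[37] (size 1, max 37) hi=[] (size 0) -> median=37
Step 2: insert 25 -> lo=[25] (size 1, max 25) hi=[37] (size 1, min 37) -> median=31
Step 3: insert 26 -> lo=[25, 26] (size 2, max 26) hi=[37] (size 1, min 37) -> median=26
Step 4: insert 29 -> lo=[25, 26] (size 2, max 26) hi=[29, 37] (size 2, min 29) -> median=27.5
Step 5: insert 43 -> lo=[25, 26, 29] (size 3, max 29) hi=[37, 43] (size 2, min 37) -> median=29
Step 6: insert 27 -> lo=[25, 26, 27] (size 3, max 27) hi=[29, 37, 43] (size 3, min 29) -> median=28

Answer: 28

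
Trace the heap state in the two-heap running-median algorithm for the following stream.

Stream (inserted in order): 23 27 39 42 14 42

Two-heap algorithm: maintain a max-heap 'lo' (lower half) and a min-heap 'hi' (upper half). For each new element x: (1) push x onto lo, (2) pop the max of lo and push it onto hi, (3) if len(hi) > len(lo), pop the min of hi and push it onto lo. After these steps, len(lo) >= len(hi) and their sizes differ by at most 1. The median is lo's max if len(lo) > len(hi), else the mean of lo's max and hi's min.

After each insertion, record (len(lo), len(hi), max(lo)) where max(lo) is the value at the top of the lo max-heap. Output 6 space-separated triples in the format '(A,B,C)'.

Step 1: insert 23 -> lo=[23] hi=[] -> (len(lo)=1, len(hi)=0, max(lo)=23)
Step 2: insert 27 -> lo=[23] hi=[27] -> (len(lo)=1, len(hi)=1, max(lo)=23)
Step 3: insert 39 -> lo=[23, 27] hi=[39] -> (len(lo)=2, len(hi)=1, max(lo)=27)
Step 4: insert 42 -> lo=[23, 27] hi=[39, 42] -> (len(lo)=2, len(hi)=2, max(lo)=27)
Step 5: insert 14 -> lo=[14, 23, 27] hi=[39, 42] -> (len(lo)=3, len(hi)=2, max(lo)=27)
Step 6: insert 42 -> lo=[14, 23, 27] hi=[39, 42, 42] -> (len(lo)=3, len(hi)=3, max(lo)=27)

Answer: (1,0,23) (1,1,23) (2,1,27) (2,2,27) (3,2,27) (3,3,27)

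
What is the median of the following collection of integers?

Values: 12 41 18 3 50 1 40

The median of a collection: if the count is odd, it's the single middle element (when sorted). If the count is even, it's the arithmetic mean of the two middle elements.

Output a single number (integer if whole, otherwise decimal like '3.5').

Answer: 18

Derivation:
Step 1: insert 12 -> lo=[12] (size 1, max 12) hi=[] (size 0) -> median=12
Step 2: insert 41 -> lo=[12] (size 1, max 12) hi=[41] (size 1, min 41) -> median=26.5
Step 3: insert 18 -> lo=[12, 18] (size 2, max 18) hi=[41] (size 1, min 41) -> median=18
Step 4: insert 3 -> lo=[3, 12] (size 2, max 12) hi=[18, 41] (size 2, min 18) -> median=15
Step 5: insert 50 -> lo=[3, 12, 18] (size 3, max 18) hi=[41, 50] (size 2, min 41) -> median=18
Step 6: insert 1 -> lo=[1, 3, 12] (size 3, max 12) hi=[18, 41, 50] (size 3, min 18) -> median=15
Step 7: insert 40 -> lo=[1, 3, 12, 18] (size 4, max 18) hi=[40, 41, 50] (size 3, min 40) -> median=18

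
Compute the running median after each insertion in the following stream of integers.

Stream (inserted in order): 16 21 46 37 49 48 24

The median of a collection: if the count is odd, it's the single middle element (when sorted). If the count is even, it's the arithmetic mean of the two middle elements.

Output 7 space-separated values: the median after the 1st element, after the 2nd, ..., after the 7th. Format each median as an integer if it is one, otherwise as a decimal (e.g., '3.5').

Answer: 16 18.5 21 29 37 41.5 37

Derivation:
Step 1: insert 16 -> lo=[16] (size 1, max 16) hi=[] (size 0) -> median=16
Step 2: insert 21 -> lo=[16] (size 1, max 16) hi=[21] (size 1, min 21) -> median=18.5
Step 3: insert 46 -> lo=[16, 21] (size 2, max 21) hi=[46] (size 1, min 46) -> median=21
Step 4: insert 37 -> lo=[16, 21] (size 2, max 21) hi=[37, 46] (size 2, min 37) -> median=29
Step 5: insert 49 -> lo=[16, 21, 37] (size 3, max 37) hi=[46, 49] (size 2, min 46) -> median=37
Step 6: insert 48 -> lo=[16, 21, 37] (size 3, max 37) hi=[46, 48, 49] (size 3, min 46) -> median=41.5
Step 7: insert 24 -> lo=[16, 21, 24, 37] (size 4, max 37) hi=[46, 48, 49] (size 3, min 46) -> median=37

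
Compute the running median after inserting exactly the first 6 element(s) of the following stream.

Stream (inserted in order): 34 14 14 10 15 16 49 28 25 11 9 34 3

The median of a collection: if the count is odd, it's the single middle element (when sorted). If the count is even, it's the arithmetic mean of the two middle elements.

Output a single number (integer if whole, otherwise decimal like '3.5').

Step 1: insert 34 -> lo=[34] (size 1, max 34) hi=[] (size 0) -> median=34
Step 2: insert 14 -> lo=[14] (size 1, max 14) hi=[34] (size 1, min 34) -> median=24
Step 3: insert 14 -> lo=[14, 14] (size 2, max 14) hi=[34] (size 1, min 34) -> median=14
Step 4: insert 10 -> lo=[10, 14] (size 2, max 14) hi=[14, 34] (size 2, min 14) -> median=14
Step 5: insert 15 -> lo=[10, 14, 14] (size 3, max 14) hi=[15, 34] (size 2, min 15) -> median=14
Step 6: insert 16 -> lo=[10, 14, 14] (size 3, max 14) hi=[15, 16, 34] (size 3, min 15) -> median=14.5

Answer: 14.5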